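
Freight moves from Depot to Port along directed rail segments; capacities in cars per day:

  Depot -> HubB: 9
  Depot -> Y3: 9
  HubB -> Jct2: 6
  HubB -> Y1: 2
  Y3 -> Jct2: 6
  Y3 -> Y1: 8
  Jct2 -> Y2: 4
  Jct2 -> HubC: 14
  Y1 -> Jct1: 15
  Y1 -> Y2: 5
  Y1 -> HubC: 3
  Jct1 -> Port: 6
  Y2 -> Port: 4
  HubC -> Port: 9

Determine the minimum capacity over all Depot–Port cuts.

17

Augment Depot→HubB→Jct2→Y2→Port: bottleneck 4, flow now 4.
Augment Depot→HubB→Jct2→HubC→Port: bottleneck 2, flow now 6.
Augment Depot→HubB→Y1→Jct1→Port: bottleneck 2, flow now 8.
Augment Depot→Y3→Jct2→HubC→Port: bottleneck 6, flow now 14.
Augment Depot→Y3→Y1→Jct1→Port: bottleneck 3, flow now 17.
No augmenting path remains; maximum flow = 17.
By max-flow min-cut, the minimum cut capacity equals the max flow.
In the residual graph, reachable from Depot: {Depot, HubB}.
Min-cut edges: Depot→Y3 (9), HubB→Jct2 (6), HubB→Y1 (2); capacity 9 + 6 + 2 = 17.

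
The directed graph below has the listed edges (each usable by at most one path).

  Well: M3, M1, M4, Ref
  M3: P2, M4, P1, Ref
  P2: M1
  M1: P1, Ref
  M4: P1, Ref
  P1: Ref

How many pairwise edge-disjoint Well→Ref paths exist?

Assign every edge capacity 1; by Menger, the answer equals the max flow.
Path Well→Ref (+1); total 1.
Path Well→M3→Ref (+1); total 2.
Path Well→M1→Ref (+1); total 3.
Path Well→M4→Ref (+1); total 4.
No residual Well→Ref path; max flow = 4.
Certifying cut of size 4: {Well→M1, Well→M3, Well→M4, Well→Ref}.

4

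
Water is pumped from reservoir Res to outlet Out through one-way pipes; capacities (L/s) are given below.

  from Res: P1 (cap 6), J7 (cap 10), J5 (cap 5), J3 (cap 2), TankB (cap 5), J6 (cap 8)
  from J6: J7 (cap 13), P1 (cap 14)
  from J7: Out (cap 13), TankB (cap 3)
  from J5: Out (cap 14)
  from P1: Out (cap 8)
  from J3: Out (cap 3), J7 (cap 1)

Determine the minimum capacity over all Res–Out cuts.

Augment Res→J7→Out: bottleneck 10, flow now 10.
Augment Res→J5→Out: bottleneck 5, flow now 15.
Augment Res→P1→Out: bottleneck 6, flow now 21.
Augment Res→J3→Out: bottleneck 2, flow now 23.
Augment Res→J6→J7→Out: bottleneck 3, flow now 26.
Augment Res→J6→P1→Out: bottleneck 2, flow now 28.
No augmenting path remains; maximum flow = 28.
By max-flow min-cut, the minimum cut capacity equals the max flow.
In the residual graph, reachable from Res: {Res, J6, J7, P1, TankB}.
Min-cut edges: Res→J5 (5), Res→J3 (2), J7→Out (13), P1→Out (8); capacity 5 + 2 + 13 + 8 = 28.

28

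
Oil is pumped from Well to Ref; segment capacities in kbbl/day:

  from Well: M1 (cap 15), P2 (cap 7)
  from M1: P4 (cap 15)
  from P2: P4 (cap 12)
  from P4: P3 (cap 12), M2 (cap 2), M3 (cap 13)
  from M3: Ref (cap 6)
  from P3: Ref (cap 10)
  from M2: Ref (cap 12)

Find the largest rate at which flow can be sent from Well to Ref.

Augment Well→M1→P4→M3→Ref: bottleneck 6, flow now 6.
Augment Well→M1→P4→P3→Ref: bottleneck 9, flow now 15.
Augment Well→P2→P4→P3→Ref: bottleneck 1, flow now 16.
Augment Well→P2→P4→M2→Ref: bottleneck 2, flow now 18.
No augmenting path remains; maximum flow = 18.
In the residual graph, reachable from Well: {Well, M1, P2, P4, M3, P3}.
Min-cut edges: P4→M2 (2), M3→Ref (6), P3→Ref (10); capacity 2 + 6 + 10 = 18.
This cut is saturated, so no flow can exceed 18.

18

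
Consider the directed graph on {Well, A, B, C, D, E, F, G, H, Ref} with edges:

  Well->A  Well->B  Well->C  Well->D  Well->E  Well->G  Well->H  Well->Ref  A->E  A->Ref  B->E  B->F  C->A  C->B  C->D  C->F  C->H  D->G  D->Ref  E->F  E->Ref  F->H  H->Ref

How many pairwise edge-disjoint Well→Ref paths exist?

5

Assign every edge capacity 1; by Menger, the answer equals the max flow.
Path Well→Ref (+1); total 1.
Path Well→A→Ref (+1); total 2.
Path Well→D→Ref (+1); total 3.
Path Well→E→Ref (+1); total 4.
Path Well→H→Ref (+1); total 5.
No residual Well→Ref path; max flow = 5.
Certifying cut of size 5: {A→Ref, D→Ref, E→Ref, H→Ref, Well→Ref}.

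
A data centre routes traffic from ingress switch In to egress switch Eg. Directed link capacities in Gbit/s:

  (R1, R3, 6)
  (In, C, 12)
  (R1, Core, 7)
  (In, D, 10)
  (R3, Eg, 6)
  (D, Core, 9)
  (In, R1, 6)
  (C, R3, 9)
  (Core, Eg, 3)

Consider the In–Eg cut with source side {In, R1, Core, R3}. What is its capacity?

31

Edges leaving {In, R1, Core, R3}: In→D (10), In→C (12), Core→Eg (3), R3→Eg (6).
Cut capacity = 10 + 12 + 3 + 6 = 31.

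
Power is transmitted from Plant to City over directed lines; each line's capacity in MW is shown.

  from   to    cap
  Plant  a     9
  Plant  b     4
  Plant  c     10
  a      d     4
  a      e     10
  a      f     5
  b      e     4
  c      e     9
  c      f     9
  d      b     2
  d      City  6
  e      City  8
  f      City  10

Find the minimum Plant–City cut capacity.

22

Augment Plant→a→d→City: bottleneck 4, flow now 4.
Augment Plant→a→e→City: bottleneck 5, flow now 9.
Augment Plant→b→e→City: bottleneck 3, flow now 12.
Augment Plant→c→f→City: bottleneck 9, flow now 21.
Augment Plant→b→e→a→f→City: bottleneck 1, flow now 22. (uses reverse residual edge)
No augmenting path remains; maximum flow = 22.
By max-flow min-cut, the minimum cut capacity equals the max flow.
In the residual graph, reachable from Plant: {Plant, a, b, c, e, f}.
Min-cut edges: a→d (4), e→City (8), f→City (10); capacity 4 + 8 + 10 = 22.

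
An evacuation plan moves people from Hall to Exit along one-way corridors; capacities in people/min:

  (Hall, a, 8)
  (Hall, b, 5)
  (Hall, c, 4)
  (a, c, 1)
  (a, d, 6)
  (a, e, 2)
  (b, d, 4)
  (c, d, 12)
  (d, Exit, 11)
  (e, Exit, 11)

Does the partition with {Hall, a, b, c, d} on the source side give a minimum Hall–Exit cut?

Yes — it is a minimum cut (capacity 13).

Given cut capacity: 2 + 11 = 13.
Augment Hall→a→d→Exit: bottleneck 6, flow now 6.
Augment Hall→a→e→Exit: bottleneck 2, flow now 8.
Augment Hall→b→d→Exit: bottleneck 4, flow now 12.
Augment Hall→c→d→Exit: bottleneck 1, flow now 13.
No augmenting path remains; maximum flow = 13.
Cut capacity 13 equals the max flow, so it is a minimum cut.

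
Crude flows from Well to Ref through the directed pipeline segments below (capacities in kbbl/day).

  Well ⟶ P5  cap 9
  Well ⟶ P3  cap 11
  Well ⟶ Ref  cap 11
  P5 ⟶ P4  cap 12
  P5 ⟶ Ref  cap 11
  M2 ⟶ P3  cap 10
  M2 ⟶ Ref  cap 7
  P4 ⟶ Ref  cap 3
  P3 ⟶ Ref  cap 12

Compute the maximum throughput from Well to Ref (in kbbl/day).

31

Augment Well→Ref: bottleneck 11, flow now 11.
Augment Well→P5→Ref: bottleneck 9, flow now 20.
Augment Well→P3→Ref: bottleneck 11, flow now 31.
No augmenting path remains; maximum flow = 31.
In the residual graph, reachable from Well: {Well}.
Min-cut edges: Well→P5 (9), Well→P3 (11), Well→Ref (11); capacity 9 + 11 + 11 = 31.
This cut is saturated, so no flow can exceed 31.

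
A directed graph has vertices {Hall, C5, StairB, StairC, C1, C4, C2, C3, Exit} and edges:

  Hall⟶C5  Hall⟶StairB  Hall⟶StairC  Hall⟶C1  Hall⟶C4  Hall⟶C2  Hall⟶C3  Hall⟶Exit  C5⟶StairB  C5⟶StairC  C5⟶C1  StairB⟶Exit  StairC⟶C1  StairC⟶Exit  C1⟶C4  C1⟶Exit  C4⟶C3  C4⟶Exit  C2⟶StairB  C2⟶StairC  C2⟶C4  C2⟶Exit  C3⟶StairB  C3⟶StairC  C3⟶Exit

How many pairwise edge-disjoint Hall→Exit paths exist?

7

Assign every edge capacity 1; by Menger, the answer equals the max flow.
Path Hall→Exit (+1); total 1.
Path Hall→StairB→Exit (+1); total 2.
Path Hall→StairC→Exit (+1); total 3.
Path Hall→C1→Exit (+1); total 4.
Path Hall→C4→Exit (+1); total 5.
Path Hall→C2→Exit (+1); total 6.
Path Hall→C3→Exit (+1); total 7.
No residual Hall→Exit path; max flow = 7.
Certifying cut of size 7: {C1→Exit, C3→Exit, C4→Exit, Hall→C2, Hall→Exit, StairB→Exit, StairC→Exit}.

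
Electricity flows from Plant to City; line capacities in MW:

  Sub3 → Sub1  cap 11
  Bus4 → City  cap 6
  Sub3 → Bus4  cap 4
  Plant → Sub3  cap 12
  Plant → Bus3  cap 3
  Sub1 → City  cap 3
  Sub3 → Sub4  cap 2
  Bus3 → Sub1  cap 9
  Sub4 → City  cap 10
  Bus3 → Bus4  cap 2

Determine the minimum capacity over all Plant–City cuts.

11

Augment Plant→Sub3→Sub1→City: bottleneck 3, flow now 3.
Augment Plant→Sub3→Bus4→City: bottleneck 4, flow now 7.
Augment Plant→Sub3→Sub4→City: bottleneck 2, flow now 9.
Augment Plant→Bus3→Bus4→City: bottleneck 2, flow now 11.
No augmenting path remains; maximum flow = 11.
By max-flow min-cut, the minimum cut capacity equals the max flow.
In the residual graph, reachable from Plant: {Plant, Sub3, Bus3, Sub1}.
Min-cut edges: Sub3→Bus4 (4), Sub3→Sub4 (2), Bus3→Bus4 (2), Sub1→City (3); capacity 4 + 2 + 2 + 3 = 11.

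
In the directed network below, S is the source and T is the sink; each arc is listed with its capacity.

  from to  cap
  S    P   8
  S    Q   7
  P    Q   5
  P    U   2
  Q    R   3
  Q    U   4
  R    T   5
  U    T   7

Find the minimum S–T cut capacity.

Augment S→P→U→T: bottleneck 2, flow now 2.
Augment S→Q→R→T: bottleneck 3, flow now 5.
Augment S→Q→U→T: bottleneck 4, flow now 9.
No augmenting path remains; maximum flow = 9.
By max-flow min-cut, the minimum cut capacity equals the max flow.
In the residual graph, reachable from S: {S, P, Q}.
Min-cut edges: P→U (2), Q→R (3), Q→U (4); capacity 2 + 3 + 4 = 9.

9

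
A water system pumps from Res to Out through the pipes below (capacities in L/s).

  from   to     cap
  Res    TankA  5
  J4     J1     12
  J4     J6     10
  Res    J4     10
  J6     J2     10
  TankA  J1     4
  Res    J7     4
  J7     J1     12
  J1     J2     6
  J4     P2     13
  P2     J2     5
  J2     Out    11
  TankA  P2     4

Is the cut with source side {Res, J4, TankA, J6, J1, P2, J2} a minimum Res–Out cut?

No — its capacity is 15, but the minimum cut has capacity 11.

Given cut capacity: 4 + 11 = 15.
Augment Res→J4→J6→J2→Out: bottleneck 10, flow now 10.
Augment Res→TankA→J1→J2→Out: bottleneck 1, flow now 11.
No augmenting path remains; maximum flow = 11.
In the residual graph, reachable from Res: {Res, J4, TankA, J7, J6, J1, P2, J2}.
Min-cut edges: J2→Out (11); capacity 11 = 11.
Cut capacity 15 exceeds the max flow 11, so it is not minimum.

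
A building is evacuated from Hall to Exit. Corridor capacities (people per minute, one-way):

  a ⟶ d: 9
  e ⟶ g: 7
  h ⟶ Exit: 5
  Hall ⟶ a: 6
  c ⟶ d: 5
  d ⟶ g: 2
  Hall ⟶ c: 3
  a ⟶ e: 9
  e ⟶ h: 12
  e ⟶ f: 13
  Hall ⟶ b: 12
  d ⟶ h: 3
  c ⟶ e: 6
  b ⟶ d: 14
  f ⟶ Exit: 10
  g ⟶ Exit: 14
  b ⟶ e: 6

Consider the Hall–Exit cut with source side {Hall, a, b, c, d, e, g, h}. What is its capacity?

Edges leaving {Hall, a, b, c, d, e, g, h}: e→f (13), g→Exit (14), h→Exit (5).
Cut capacity = 13 + 14 + 5 = 32.

32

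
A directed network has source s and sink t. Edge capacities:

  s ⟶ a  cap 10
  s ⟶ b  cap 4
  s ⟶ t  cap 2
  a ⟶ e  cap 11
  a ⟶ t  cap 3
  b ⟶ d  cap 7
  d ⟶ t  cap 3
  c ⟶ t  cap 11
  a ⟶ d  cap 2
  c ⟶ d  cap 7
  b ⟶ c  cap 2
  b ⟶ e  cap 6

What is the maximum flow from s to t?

Augment s→t: bottleneck 2, flow now 2.
Augment s→a→t: bottleneck 3, flow now 5.
Augment s→a→d→t: bottleneck 2, flow now 7.
Augment s→b→c→t: bottleneck 2, flow now 9.
Augment s→b→d→t: bottleneck 1, flow now 10.
No augmenting path remains; maximum flow = 10.
In the residual graph, reachable from s: {s, a, b, d, e}.
Min-cut edges: s→t (2), a→t (3), b→c (2), d→t (3); capacity 2 + 3 + 2 + 3 = 10.
This cut is saturated, so no flow can exceed 10.

10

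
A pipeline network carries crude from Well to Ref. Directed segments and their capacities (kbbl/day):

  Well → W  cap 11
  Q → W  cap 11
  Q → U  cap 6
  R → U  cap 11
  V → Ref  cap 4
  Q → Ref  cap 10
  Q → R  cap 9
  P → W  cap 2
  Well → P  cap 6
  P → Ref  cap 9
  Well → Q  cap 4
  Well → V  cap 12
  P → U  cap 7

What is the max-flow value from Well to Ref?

14

Augment Well→P→Ref: bottleneck 6, flow now 6.
Augment Well→Q→Ref: bottleneck 4, flow now 10.
Augment Well→V→Ref: bottleneck 4, flow now 14.
No augmenting path remains; maximum flow = 14.
In the residual graph, reachable from Well: {Well, V, W}.
Min-cut edges: Well→P (6), Well→Q (4), V→Ref (4); capacity 6 + 4 + 4 = 14.
This cut is saturated, so no flow can exceed 14.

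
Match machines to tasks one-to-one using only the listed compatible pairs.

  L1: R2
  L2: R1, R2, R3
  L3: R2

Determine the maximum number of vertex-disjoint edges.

2

Unit-capacity flow: source→left, listed edges, right→sink; max matching = max flow.
Augmenting path L1→R2 (+1); matched 1.
Augmenting path L2→R1 (+1); matched 2.
No augmenting path remains; maximum matching = 2.
König certificate: {L2, R2} is a vertex cover of size 2 (every listed pair touches it), so no matching can be larger.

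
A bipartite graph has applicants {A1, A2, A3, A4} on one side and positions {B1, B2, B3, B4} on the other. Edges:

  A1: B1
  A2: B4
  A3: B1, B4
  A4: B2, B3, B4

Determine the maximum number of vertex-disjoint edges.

Unit-capacity flow: source→left, listed edges, right→sink; max matching = max flow.
Augmenting path A1→B1 (+1); matched 1.
Augmenting path A2→B4 (+1); matched 2.
Augmenting path A4→B2 (+1); matched 3.
No augmenting path remains; maximum matching = 3.
König certificate: {A4, B1, B4} is a vertex cover of size 3 (every listed pair touches it), so no matching can be larger.

3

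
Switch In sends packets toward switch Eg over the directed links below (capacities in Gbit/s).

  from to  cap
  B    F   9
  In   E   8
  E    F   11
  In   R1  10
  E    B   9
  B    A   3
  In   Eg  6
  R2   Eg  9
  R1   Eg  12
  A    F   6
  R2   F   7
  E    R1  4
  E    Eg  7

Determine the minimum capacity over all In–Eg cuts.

24

Augment In→Eg: bottleneck 6, flow now 6.
Augment In→E→Eg: bottleneck 7, flow now 13.
Augment In→R1→Eg: bottleneck 10, flow now 23.
Augment In→E→R1→Eg: bottleneck 1, flow now 24.
No augmenting path remains; maximum flow = 24.
By max-flow min-cut, the minimum cut capacity equals the max flow.
In the residual graph, reachable from In: {In}.
Min-cut edges: In→E (8), In→R1 (10), In→Eg (6); capacity 8 + 10 + 6 = 24.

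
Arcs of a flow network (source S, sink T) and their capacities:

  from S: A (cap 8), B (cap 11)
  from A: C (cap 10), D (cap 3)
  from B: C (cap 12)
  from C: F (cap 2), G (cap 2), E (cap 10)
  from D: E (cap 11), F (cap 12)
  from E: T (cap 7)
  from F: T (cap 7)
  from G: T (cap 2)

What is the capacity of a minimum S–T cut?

Augment S→A→C→E→T: bottleneck 7, flow now 7.
Augment S→A→C→F→T: bottleneck 1, flow now 8.
Augment S→B→C→F→T: bottleneck 1, flow now 9.
Augment S→B→C→G→T: bottleneck 2, flow now 11.
Augment S→B→C→A→D→F→T: bottleneck 3, flow now 14. (uses reverse residual edge)
No augmenting path remains; maximum flow = 14.
By max-flow min-cut, the minimum cut capacity equals the max flow.
In the residual graph, reachable from S: {S, A, B, C, E}.
Min-cut edges: A→D (3), C→F (2), C→G (2), E→T (7); capacity 3 + 2 + 2 + 7 = 14.

14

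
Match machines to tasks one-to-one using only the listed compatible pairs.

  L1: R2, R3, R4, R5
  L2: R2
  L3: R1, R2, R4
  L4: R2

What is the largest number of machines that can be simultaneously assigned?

Unit-capacity flow: source→left, listed edges, right→sink; max matching = max flow.
Augmenting path L1→R2 (+1); matched 1.
Augmenting path L3→R1 (+1); matched 2.
Augmenting path L2→R2→L1→R3 (+1); matched 3.
No augmenting path remains; maximum matching = 3.
König certificate: {L1, L3, R2} is a vertex cover of size 3 (every listed pair touches it), so no matching can be larger.

3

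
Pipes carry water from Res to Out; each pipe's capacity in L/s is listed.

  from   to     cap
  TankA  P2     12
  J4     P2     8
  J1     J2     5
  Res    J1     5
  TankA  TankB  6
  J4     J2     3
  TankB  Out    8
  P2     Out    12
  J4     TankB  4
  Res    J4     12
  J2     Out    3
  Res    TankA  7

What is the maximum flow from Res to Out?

Augment Res→J1→J2→Out: bottleneck 3, flow now 3.
Augment Res→TankA→P2→Out: bottleneck 7, flow now 10.
Augment Res→J4→P2→Out: bottleneck 5, flow now 15.
Augment Res→J4→TankB→Out: bottleneck 4, flow now 19.
Augment Res→J4→P2→TankA→TankB→Out: bottleneck 3, flow now 22. (uses reverse residual edge)
No augmenting path remains; maximum flow = 22.
In the residual graph, reachable from Res: {Res, J1, J2}.
Min-cut edges: Res→TankA (7), Res→J4 (12), J2→Out (3); capacity 7 + 12 + 3 = 22.
This cut is saturated, so no flow can exceed 22.

22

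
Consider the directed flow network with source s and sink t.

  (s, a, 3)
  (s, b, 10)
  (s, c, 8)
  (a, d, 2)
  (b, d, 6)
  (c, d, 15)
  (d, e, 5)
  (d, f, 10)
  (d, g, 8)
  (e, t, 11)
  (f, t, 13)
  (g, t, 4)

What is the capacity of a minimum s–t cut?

Augment s→a→d→e→t: bottleneck 2, flow now 2.
Augment s→b→d→e→t: bottleneck 3, flow now 5.
Augment s→b→d→f→t: bottleneck 3, flow now 8.
Augment s→c→d→f→t: bottleneck 7, flow now 15.
Augment s→c→d→g→t: bottleneck 1, flow now 16.
No augmenting path remains; maximum flow = 16.
By max-flow min-cut, the minimum cut capacity equals the max flow.
In the residual graph, reachable from s: {s, a, b}.
Min-cut edges: s→c (8), a→d (2), b→d (6); capacity 8 + 2 + 6 = 16.

16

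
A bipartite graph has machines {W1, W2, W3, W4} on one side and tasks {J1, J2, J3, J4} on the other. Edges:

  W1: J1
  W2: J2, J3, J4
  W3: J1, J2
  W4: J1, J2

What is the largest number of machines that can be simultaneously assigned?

3

Unit-capacity flow: source→left, listed edges, right→sink; max matching = max flow.
Augmenting path W1→J1 (+1); matched 1.
Augmenting path W2→J2 (+1); matched 2.
Augmenting path W3→J2→W2→J3 (+1); matched 3.
No augmenting path remains; maximum matching = 3.
König certificate: {W2, J1, J2} is a vertex cover of size 3 (every listed pair touches it), so no matching can be larger.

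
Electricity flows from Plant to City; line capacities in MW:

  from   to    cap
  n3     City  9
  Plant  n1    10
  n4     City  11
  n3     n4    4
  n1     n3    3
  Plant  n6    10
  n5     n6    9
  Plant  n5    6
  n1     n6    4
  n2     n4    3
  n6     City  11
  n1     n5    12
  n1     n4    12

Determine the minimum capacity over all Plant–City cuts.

Augment Plant→n6→City: bottleneck 10, flow now 10.
Augment Plant→n1→n3→City: bottleneck 3, flow now 13.
Augment Plant→n1→n4→City: bottleneck 7, flow now 20.
Augment Plant→n5→n6→City: bottleneck 1, flow now 21.
No augmenting path remains; maximum flow = 21.
By max-flow min-cut, the minimum cut capacity equals the max flow.
In the residual graph, reachable from Plant: {Plant, n5, n6}.
Min-cut edges: Plant→n1 (10), n6→City (11); capacity 10 + 11 = 21.

21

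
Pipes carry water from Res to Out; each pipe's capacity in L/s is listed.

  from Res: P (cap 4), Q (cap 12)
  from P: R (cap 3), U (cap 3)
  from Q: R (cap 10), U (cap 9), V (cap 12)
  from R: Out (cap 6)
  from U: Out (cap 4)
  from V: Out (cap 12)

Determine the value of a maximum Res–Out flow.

Augment Res→P→R→Out: bottleneck 3, flow now 3.
Augment Res→P→U→Out: bottleneck 1, flow now 4.
Augment Res→Q→R→Out: bottleneck 3, flow now 7.
Augment Res→Q→U→Out: bottleneck 3, flow now 10.
Augment Res→Q→V→Out: bottleneck 6, flow now 16.
No augmenting path remains; maximum flow = 16.
In the residual graph, reachable from Res: {Res}.
Min-cut edges: Res→P (4), Res→Q (12); capacity 4 + 12 = 16.
This cut is saturated, so no flow can exceed 16.

16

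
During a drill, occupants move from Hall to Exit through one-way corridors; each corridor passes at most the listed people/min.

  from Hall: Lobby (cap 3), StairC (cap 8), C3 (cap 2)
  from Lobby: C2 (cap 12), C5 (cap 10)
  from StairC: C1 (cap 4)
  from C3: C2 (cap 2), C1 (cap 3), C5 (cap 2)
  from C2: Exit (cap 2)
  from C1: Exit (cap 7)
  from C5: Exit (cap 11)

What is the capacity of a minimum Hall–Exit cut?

Augment Hall→Lobby→C2→Exit: bottleneck 2, flow now 2.
Augment Hall→Lobby→C5→Exit: bottleneck 1, flow now 3.
Augment Hall→StairC→C1→Exit: bottleneck 4, flow now 7.
Augment Hall→C3→C1→Exit: bottleneck 2, flow now 9.
No augmenting path remains; maximum flow = 9.
By max-flow min-cut, the minimum cut capacity equals the max flow.
In the residual graph, reachable from Hall: {Hall, StairC}.
Min-cut edges: Hall→Lobby (3), Hall→C3 (2), StairC→C1 (4); capacity 3 + 2 + 4 = 9.

9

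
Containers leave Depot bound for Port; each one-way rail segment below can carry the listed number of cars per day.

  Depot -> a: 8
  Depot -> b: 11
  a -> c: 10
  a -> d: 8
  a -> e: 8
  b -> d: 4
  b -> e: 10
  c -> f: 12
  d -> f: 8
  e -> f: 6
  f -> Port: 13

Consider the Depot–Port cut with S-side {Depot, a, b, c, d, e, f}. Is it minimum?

Given cut capacity: 13 = 13.
Augment Depot→a→c→f→Port: bottleneck 8, flow now 8.
Augment Depot→b→d→f→Port: bottleneck 4, flow now 12.
Augment Depot→b→e→f→Port: bottleneck 1, flow now 13.
No augmenting path remains; maximum flow = 13.
Cut capacity 13 equals the max flow, so it is a minimum cut.

Yes — it is a minimum cut (capacity 13).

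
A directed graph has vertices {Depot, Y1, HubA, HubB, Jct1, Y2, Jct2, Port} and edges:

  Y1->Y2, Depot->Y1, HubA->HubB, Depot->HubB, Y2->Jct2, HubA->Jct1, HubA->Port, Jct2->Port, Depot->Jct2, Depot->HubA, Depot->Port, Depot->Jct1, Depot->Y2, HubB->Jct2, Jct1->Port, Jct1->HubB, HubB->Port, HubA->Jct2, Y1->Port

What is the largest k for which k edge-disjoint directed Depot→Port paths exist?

6

Assign every edge capacity 1; by Menger, the answer equals the max flow.
Path Depot→Port (+1); total 1.
Path Depot→Y1→Port (+1); total 2.
Path Depot→HubA→Port (+1); total 3.
Path Depot→HubB→Port (+1); total 4.
Path Depot→Jct1→Port (+1); total 5.
Path Depot→Jct2→Port (+1); total 6.
No residual Depot→Port path; max flow = 6.
Certifying cut of size 6: {Depot→HubA, Depot→HubB, Depot→Jct1, Depot→Port, Depot→Y1, Jct2→Port}.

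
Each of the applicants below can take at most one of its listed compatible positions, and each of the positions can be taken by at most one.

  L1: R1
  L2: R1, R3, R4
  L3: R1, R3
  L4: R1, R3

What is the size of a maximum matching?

3

Unit-capacity flow: source→left, listed edges, right→sink; max matching = max flow.
Augmenting path L1→R1 (+1); matched 1.
Augmenting path L2→R3 (+1); matched 2.
Augmenting path L3→R3→L2→R4 (+1); matched 3.
No augmenting path remains; maximum matching = 3.
König certificate: {L2, R1, R3} is a vertex cover of size 3 (every listed pair touches it), so no matching can be larger.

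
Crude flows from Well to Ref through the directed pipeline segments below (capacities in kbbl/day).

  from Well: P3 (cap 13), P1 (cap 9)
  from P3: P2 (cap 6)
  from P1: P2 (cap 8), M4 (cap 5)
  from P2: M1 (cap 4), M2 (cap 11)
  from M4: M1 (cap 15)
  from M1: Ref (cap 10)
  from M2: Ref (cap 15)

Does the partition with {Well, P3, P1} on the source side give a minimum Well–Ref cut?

No — its capacity is 19, but the minimum cut has capacity 15.

Given cut capacity: 6 + 8 + 5 = 19.
Augment Well→P3→P2→M1→Ref: bottleneck 4, flow now 4.
Augment Well→P3→P2→M2→Ref: bottleneck 2, flow now 6.
Augment Well→P1→P2→M2→Ref: bottleneck 8, flow now 14.
Augment Well→P1→M4→M1→Ref: bottleneck 1, flow now 15.
No augmenting path remains; maximum flow = 15.
In the residual graph, reachable from Well: {Well, P3}.
Min-cut edges: Well→P1 (9), P3→P2 (6); capacity 9 + 6 = 15.
Cut capacity 19 exceeds the max flow 15, so it is not minimum.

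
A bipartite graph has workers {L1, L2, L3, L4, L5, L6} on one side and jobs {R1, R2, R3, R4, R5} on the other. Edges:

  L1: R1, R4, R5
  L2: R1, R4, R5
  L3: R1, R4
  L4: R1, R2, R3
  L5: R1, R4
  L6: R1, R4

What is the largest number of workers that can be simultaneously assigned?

Unit-capacity flow: source→left, listed edges, right→sink; max matching = max flow.
Augmenting path L1→R1 (+1); matched 1.
Augmenting path L2→R4 (+1); matched 2.
Augmenting path L4→R2 (+1); matched 3.
Augmenting path L3→R1→L1→R5 (+1); matched 4.
No augmenting path remains; maximum matching = 4.
König certificate: {L4, R1, R4, R5} is a vertex cover of size 4 (every listed pair touches it), so no matching can be larger.

4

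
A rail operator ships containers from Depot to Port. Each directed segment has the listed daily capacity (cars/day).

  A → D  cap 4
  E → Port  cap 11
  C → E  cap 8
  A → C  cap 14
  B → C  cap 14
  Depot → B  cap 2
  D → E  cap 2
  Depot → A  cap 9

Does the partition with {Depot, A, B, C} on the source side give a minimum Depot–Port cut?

Given cut capacity: 4 + 8 = 12.
Augment Depot→A→C→E→Port: bottleneck 8, flow now 8.
Augment Depot→A→D→E→Port: bottleneck 1, flow now 9.
Augment Depot→B→C→A→D→E→Port: bottleneck 1, flow now 10. (uses reverse residual edge)
No augmenting path remains; maximum flow = 10.
In the residual graph, reachable from Depot: {Depot, A, B, C, D}.
Min-cut edges: C→E (8), D→E (2); capacity 8 + 2 = 10.
Cut capacity 12 exceeds the max flow 10, so it is not minimum.

No — its capacity is 12, but the minimum cut has capacity 10.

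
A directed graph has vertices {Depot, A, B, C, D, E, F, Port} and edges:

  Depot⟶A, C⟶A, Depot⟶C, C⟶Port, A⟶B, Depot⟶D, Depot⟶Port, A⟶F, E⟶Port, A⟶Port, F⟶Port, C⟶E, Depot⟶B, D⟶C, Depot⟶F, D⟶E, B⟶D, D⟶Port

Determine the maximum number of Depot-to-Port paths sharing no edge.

Assign every edge capacity 1; by Menger, the answer equals the max flow.
Path Depot→Port (+1); total 1.
Path Depot→A→Port (+1); total 2.
Path Depot→C→Port (+1); total 3.
Path Depot→D→Port (+1); total 4.
Path Depot→F→Port (+1); total 5.
Path Depot→B→D→E→Port (+1); total 6.
No residual Depot→Port path; max flow = 6.
Certifying cut of size 6: {Depot→A, Depot→B, Depot→C, Depot→D, Depot→F, Depot→Port}.

6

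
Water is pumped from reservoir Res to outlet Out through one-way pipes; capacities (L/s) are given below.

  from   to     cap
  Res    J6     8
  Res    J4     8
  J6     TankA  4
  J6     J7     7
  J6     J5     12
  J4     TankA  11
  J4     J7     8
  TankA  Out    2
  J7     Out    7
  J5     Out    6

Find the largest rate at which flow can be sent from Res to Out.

Augment Res→J6→TankA→Out: bottleneck 2, flow now 2.
Augment Res→J6→J7→Out: bottleneck 6, flow now 8.
Augment Res→J4→J7→Out: bottleneck 1, flow now 9.
Augment Res→J4→TankA→J6→J5→Out: bottleneck 2, flow now 11. (uses reverse residual edge)
Augment Res→J4→J7→J6→J5→Out: bottleneck 4, flow now 15. (uses reverse residual edge)
No augmenting path remains; maximum flow = 15.
In the residual graph, reachable from Res: {Res, J6, J4, TankA, J7, J5}.
Min-cut edges: TankA→Out (2), J7→Out (7), J5→Out (6); capacity 2 + 7 + 6 = 15.
This cut is saturated, so no flow can exceed 15.

15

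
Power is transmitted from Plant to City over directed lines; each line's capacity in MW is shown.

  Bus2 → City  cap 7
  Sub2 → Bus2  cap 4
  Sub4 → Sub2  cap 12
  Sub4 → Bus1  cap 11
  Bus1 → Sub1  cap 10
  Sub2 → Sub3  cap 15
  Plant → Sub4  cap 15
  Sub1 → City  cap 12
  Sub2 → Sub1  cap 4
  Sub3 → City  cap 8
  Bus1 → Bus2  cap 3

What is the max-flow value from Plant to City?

15

Augment Plant→Sub4→Sub2→Bus2→City: bottleneck 4, flow now 4.
Augment Plant→Sub4→Sub2→Sub1→City: bottleneck 4, flow now 8.
Augment Plant→Sub4→Sub2→Sub3→City: bottleneck 4, flow now 12.
Augment Plant→Sub4→Bus1→Bus2→City: bottleneck 3, flow now 15.
No augmenting path remains; maximum flow = 15.
In the residual graph, reachable from Plant: {Plant}.
Min-cut edges: Plant→Sub4 (15); capacity 15 = 15.
This cut is saturated, so no flow can exceed 15.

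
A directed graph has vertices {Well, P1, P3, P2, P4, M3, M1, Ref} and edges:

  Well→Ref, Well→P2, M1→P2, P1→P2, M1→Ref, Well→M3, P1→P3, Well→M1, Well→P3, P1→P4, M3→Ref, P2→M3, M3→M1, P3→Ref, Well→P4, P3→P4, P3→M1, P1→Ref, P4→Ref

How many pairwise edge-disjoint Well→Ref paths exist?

Assign every edge capacity 1; by Menger, the answer equals the max flow.
Path Well→Ref (+1); total 1.
Path Well→P3→Ref (+1); total 2.
Path Well→P4→Ref (+1); total 3.
Path Well→M3→Ref (+1); total 4.
Path Well→M1→Ref (+1); total 5.
No residual Well→Ref path; max flow = 5.
Certifying cut of size 5: {M1→Ref, M3→Ref, Well→P3, Well→P4, Well→Ref}.

5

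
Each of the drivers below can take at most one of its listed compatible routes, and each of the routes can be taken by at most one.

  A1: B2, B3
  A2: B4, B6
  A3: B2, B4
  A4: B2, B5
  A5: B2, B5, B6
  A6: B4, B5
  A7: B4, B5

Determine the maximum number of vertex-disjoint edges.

5

Unit-capacity flow: source→left, listed edges, right→sink; max matching = max flow.
Augmenting path A1→B2 (+1); matched 1.
Augmenting path A2→B4 (+1); matched 2.
Augmenting path A4→B5 (+1); matched 3.
Augmenting path A5→B6 (+1); matched 4.
Augmenting path A3→B2→A1→B3 (+1); matched 5.
No augmenting path remains; maximum matching = 5.
König certificate: {A1, B2, B4, B5, B6} is a vertex cover of size 5 (every listed pair touches it), so no matching can be larger.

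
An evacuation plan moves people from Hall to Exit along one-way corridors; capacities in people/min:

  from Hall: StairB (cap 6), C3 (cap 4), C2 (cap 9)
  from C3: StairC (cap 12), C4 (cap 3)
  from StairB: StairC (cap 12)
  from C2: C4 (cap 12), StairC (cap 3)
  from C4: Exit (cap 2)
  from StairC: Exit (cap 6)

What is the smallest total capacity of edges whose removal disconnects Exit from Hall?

8

Augment Hall→C3→C4→Exit: bottleneck 2, flow now 2.
Augment Hall→C3→StairC→Exit: bottleneck 2, flow now 4.
Augment Hall→StairB→StairC→Exit: bottleneck 4, flow now 8.
No augmenting path remains; maximum flow = 8.
By max-flow min-cut, the minimum cut capacity equals the max flow.
In the residual graph, reachable from Hall: {Hall, C3, StairB, C2, C4, StairC}.
Min-cut edges: C4→Exit (2), StairC→Exit (6); capacity 2 + 6 = 8.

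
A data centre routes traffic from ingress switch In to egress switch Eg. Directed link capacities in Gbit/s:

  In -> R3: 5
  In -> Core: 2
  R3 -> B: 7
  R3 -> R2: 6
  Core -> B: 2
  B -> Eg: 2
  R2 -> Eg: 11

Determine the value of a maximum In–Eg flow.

7

Augment In→R3→B→Eg: bottleneck 2, flow now 2.
Augment In→R3→R2→Eg: bottleneck 3, flow now 5.
Augment In→Core→B→R3→R2→Eg: bottleneck 2, flow now 7. (uses reverse residual edge)
No augmenting path remains; maximum flow = 7.
In the residual graph, reachable from In: {In}.
Min-cut edges: In→R3 (5), In→Core (2); capacity 5 + 2 = 7.
This cut is saturated, so no flow can exceed 7.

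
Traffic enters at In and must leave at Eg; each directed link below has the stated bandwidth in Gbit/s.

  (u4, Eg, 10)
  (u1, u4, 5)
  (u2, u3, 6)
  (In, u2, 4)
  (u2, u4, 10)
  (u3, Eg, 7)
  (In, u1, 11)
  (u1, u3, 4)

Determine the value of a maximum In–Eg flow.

13

Augment In→u1→u3→Eg: bottleneck 4, flow now 4.
Augment In→u1→u4→Eg: bottleneck 5, flow now 9.
Augment In→u2→u3→Eg: bottleneck 3, flow now 12.
Augment In→u2→u4→Eg: bottleneck 1, flow now 13.
No augmenting path remains; maximum flow = 13.
In the residual graph, reachable from In: {In, u1}.
Min-cut edges: In→u2 (4), u1→u3 (4), u1→u4 (5); capacity 4 + 4 + 5 = 13.
This cut is saturated, so no flow can exceed 13.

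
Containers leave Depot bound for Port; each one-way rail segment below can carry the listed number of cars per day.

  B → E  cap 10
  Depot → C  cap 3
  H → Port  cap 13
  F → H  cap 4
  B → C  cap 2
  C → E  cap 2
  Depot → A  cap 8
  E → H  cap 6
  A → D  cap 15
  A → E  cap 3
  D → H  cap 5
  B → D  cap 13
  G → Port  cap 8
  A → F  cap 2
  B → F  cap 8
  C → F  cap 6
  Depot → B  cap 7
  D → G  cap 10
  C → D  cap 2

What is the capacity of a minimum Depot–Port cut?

18

Augment Depot→A→D→G→Port: bottleneck 8, flow now 8.
Augment Depot→B→D→H→Port: bottleneck 5, flow now 13.
Augment Depot→B→E→H→Port: bottleneck 2, flow now 15.
Augment Depot→C→E→H→Port: bottleneck 2, flow now 17.
Augment Depot→C→F→H→Port: bottleneck 1, flow now 18.
No augmenting path remains; maximum flow = 18.
By max-flow min-cut, the minimum cut capacity equals the max flow.
In the residual graph, reachable from Depot: {Depot}.
Min-cut edges: Depot→A (8), Depot→B (7), Depot→C (3); capacity 8 + 7 + 3 = 18.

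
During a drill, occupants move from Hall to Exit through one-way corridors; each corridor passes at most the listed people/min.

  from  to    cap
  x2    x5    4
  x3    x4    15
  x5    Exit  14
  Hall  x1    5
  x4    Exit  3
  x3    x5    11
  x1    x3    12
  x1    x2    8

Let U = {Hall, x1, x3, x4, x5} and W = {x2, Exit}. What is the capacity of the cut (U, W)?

25

Edges leaving {Hall, x1, x3, x4, x5}: x1→x2 (8), x4→Exit (3), x5→Exit (14).
Cut capacity = 8 + 3 + 14 = 25.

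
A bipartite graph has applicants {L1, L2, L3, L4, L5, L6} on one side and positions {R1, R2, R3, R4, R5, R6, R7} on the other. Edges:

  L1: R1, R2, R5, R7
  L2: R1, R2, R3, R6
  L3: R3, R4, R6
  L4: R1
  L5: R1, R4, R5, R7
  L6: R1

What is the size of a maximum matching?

Unit-capacity flow: source→left, listed edges, right→sink; max matching = max flow.
Augmenting path L1→R1 (+1); matched 1.
Augmenting path L2→R2 (+1); matched 2.
Augmenting path L3→R3 (+1); matched 3.
Augmenting path L5→R4 (+1); matched 4.
Augmenting path L4→R1→L1→R5 (+1); matched 5.
No augmenting path remains; maximum matching = 5.
König certificate: {L1, L2, L3, L5, R1} is a vertex cover of size 5 (every listed pair touches it), so no matching can be larger.

5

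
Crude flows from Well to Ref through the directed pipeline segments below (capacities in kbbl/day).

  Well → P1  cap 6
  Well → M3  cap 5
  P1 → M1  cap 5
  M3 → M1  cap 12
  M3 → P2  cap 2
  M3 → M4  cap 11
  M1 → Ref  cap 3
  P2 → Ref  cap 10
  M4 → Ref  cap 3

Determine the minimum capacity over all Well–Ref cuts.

8

Augment Well→P1→M1→Ref: bottleneck 3, flow now 3.
Augment Well→M3→P2→Ref: bottleneck 2, flow now 5.
Augment Well→M3→M4→Ref: bottleneck 3, flow now 8.
No augmenting path remains; maximum flow = 8.
By max-flow min-cut, the minimum cut capacity equals the max flow.
In the residual graph, reachable from Well: {Well, P1, M1}.
Min-cut edges: Well→M3 (5), M1→Ref (3); capacity 5 + 3 = 8.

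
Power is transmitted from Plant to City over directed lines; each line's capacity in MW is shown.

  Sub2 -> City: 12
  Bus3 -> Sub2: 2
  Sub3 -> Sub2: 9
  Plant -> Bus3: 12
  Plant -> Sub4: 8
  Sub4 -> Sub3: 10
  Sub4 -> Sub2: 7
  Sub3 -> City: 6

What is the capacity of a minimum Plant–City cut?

10

Augment Plant→Bus3→Sub2→City: bottleneck 2, flow now 2.
Augment Plant→Sub4→Sub2→City: bottleneck 7, flow now 9.
Augment Plant→Sub4→Sub3→City: bottleneck 1, flow now 10.
No augmenting path remains; maximum flow = 10.
By max-flow min-cut, the minimum cut capacity equals the max flow.
In the residual graph, reachable from Plant: {Plant, Bus3}.
Min-cut edges: Plant→Sub4 (8), Bus3→Sub2 (2); capacity 8 + 2 = 10.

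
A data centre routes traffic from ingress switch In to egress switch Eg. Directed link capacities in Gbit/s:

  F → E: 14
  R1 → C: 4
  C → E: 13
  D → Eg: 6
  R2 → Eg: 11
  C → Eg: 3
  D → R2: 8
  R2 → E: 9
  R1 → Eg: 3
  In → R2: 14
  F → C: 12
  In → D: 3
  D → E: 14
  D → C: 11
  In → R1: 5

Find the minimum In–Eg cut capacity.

19

Augment In→D→Eg: bottleneck 3, flow now 3.
Augment In→R2→Eg: bottleneck 11, flow now 14.
Augment In→R1→Eg: bottleneck 3, flow now 17.
Augment In→R1→C→Eg: bottleneck 2, flow now 19.
No augmenting path remains; maximum flow = 19.
By max-flow min-cut, the minimum cut capacity equals the max flow.
In the residual graph, reachable from In: {In, R2, E}.
Min-cut edges: In→D (3), In→R1 (5), R2→Eg (11); capacity 3 + 5 + 11 = 19.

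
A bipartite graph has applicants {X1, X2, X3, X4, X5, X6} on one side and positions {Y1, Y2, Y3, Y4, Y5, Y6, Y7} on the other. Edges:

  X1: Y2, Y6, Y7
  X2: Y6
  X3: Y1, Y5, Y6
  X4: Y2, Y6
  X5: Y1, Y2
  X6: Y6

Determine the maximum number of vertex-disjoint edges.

5

Unit-capacity flow: source→left, listed edges, right→sink; max matching = max flow.
Augmenting path X1→Y2 (+1); matched 1.
Augmenting path X2→Y6 (+1); matched 2.
Augmenting path X3→Y1 (+1); matched 3.
Augmenting path X4→Y2→X1→Y7 (+1); matched 4.
Augmenting path X5→Y1→X3→Y5 (+1); matched 5.
No augmenting path remains; maximum matching = 5.
König certificate: {X1, X3, X4, X5, Y6} is a vertex cover of size 5 (every listed pair touches it), so no matching can be larger.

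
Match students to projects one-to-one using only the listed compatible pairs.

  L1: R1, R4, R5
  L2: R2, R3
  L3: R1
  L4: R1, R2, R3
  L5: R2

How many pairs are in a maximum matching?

Unit-capacity flow: source→left, listed edges, right→sink; max matching = max flow.
Augmenting path L1→R1 (+1); matched 1.
Augmenting path L2→R2 (+1); matched 2.
Augmenting path L4→R3 (+1); matched 3.
Augmenting path L3→R1→L1→R4 (+1); matched 4.
No augmenting path remains; maximum matching = 4.
König certificate: {L1, R1, R2, R3} is a vertex cover of size 4 (every listed pair touches it), so no matching can be larger.

4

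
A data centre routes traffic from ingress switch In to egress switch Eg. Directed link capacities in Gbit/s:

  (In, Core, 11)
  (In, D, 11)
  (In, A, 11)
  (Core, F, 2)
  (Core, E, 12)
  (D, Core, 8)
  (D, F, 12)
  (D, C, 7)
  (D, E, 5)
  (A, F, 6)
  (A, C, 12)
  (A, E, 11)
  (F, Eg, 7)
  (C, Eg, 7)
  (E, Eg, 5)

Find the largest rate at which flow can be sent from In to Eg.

Augment In→Core→F→Eg: bottleneck 2, flow now 2.
Augment In→Core→E→Eg: bottleneck 5, flow now 7.
Augment In→D→F→Eg: bottleneck 5, flow now 12.
Augment In→D→C→Eg: bottleneck 6, flow now 18.
Augment In→A→C→Eg: bottleneck 1, flow now 19.
No augmenting path remains; maximum flow = 19.
In the residual graph, reachable from In: {In, Core, D, A, F, C, E}.
Min-cut edges: F→Eg (7), C→Eg (7), E→Eg (5); capacity 7 + 7 + 5 = 19.
This cut is saturated, so no flow can exceed 19.

19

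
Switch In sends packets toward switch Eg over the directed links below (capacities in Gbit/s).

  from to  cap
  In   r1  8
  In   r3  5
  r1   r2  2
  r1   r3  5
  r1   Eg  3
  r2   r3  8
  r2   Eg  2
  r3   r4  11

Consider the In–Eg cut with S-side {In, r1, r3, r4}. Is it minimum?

Yes — it is a minimum cut (capacity 5).

Given cut capacity: 2 + 3 = 5.
Augment In→r1→Eg: bottleneck 3, flow now 3.
Augment In→r1→r2→Eg: bottleneck 2, flow now 5.
No augmenting path remains; maximum flow = 5.
Cut capacity 5 equals the max flow, so it is a minimum cut.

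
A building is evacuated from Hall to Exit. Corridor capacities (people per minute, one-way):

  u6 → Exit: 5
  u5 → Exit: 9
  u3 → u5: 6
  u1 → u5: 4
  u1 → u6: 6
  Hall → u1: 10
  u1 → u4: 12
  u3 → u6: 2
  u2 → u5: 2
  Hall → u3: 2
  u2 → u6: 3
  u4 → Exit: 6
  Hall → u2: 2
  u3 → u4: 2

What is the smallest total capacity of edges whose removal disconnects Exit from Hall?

Augment Hall→u1→u4→Exit: bottleneck 6, flow now 6.
Augment Hall→u1→u5→Exit: bottleneck 4, flow now 10.
Augment Hall→u2→u5→Exit: bottleneck 2, flow now 12.
Augment Hall→u3→u5→Exit: bottleneck 2, flow now 14.
No augmenting path remains; maximum flow = 14.
By max-flow min-cut, the minimum cut capacity equals the max flow.
In the residual graph, reachable from Hall: {Hall}.
Min-cut edges: Hall→u1 (10), Hall→u2 (2), Hall→u3 (2); capacity 10 + 2 + 2 = 14.

14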